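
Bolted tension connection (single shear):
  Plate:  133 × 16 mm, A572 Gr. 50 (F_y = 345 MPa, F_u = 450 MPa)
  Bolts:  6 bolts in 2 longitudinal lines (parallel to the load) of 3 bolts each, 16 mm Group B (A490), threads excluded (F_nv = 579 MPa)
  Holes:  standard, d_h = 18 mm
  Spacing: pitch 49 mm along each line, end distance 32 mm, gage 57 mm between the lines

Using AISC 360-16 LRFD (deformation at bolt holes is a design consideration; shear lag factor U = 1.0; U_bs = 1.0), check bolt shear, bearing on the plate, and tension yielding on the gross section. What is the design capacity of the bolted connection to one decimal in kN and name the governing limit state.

523.9 kN (bolt shear governs)

Bolt shear: A_b = π(16)²/4 = 201.06 mm². φR_n = 0.75 × 579 × 201.06 × 6 × 1 = 523.9 kN.
Bearing (16 mm plate, F_u = 450 MPa): end bolts L_c = 32 − 18/2 = 23, R_n = min(1.2×23×16×450, 2.4×16×16×450) = 198.72 kN/bolt; interior L_c = 49 − 18 = 31, R_n = 267.84 kN/bolt. φR_n = 0.75 × (2×198.72 + 4×267.84) = 1101.6 kN.
Tension yield (gross): A_g = 133×16 = 2128 mm². φR_n = 0.90 × 345 × 2128 = 660.7 kN.
Governing: min(523.9, 1101.6, 660.7) = 523.9 kN → bolt shear.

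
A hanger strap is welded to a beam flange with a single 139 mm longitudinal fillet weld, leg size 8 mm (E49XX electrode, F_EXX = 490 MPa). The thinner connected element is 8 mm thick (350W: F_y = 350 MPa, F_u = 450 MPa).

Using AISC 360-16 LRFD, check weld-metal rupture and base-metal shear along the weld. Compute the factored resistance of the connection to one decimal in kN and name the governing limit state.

Weld metal: throat = 0.707×8 = 5.656 mm, L = 139 mm. φR_n = 0.75 × 0.6 × 490 × 5.656 × 139 = 173.4 kN.
Base metal shear (8 mm plate): yield φR_n = 1.0×0.6×350×8×139 = 233.5 kN; rupture φR_n = 0.75×0.6×450×8×139 = 225.2 kN; take 225.2 kN (rupture).
Governing: min(173.4, 225.2) = 173.4 kN → weld metal.

173.4 kN (weld metal governs)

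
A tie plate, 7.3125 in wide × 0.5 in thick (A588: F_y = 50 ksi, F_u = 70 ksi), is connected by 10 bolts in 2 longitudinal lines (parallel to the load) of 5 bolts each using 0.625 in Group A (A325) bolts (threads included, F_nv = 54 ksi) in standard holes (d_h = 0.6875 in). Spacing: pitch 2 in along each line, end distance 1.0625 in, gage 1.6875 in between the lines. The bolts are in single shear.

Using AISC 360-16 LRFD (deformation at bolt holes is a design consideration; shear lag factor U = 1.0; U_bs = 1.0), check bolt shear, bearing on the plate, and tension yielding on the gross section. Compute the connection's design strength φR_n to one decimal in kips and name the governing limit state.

124.3 kips (bolt shear governs)

Bolt shear: A_b = π(0.625)²/4 = 0.3068 in². φR_n = 0.75 × 54 × 0.3068 × 10 × 1 = 124.3 kips.
Bearing (0.5 in plate, F_u = 70 ksi): end bolts L_c = 1.0625 − 0.6875/2 = 0.71875, R_n = min(1.2×0.71875×0.5×70, 2.4×0.625×0.5×70) = 30.188 kips/bolt; interior L_c = 2 − 0.6875 = 1.3125, R_n = 52.5 kips/bolt. φR_n = 0.75 × (2×30.188 + 8×52.5) = 360.3 kips.
Tension yield (gross): A_g = 7.3125×0.5 = 3.6563 in². φR_n = 0.90 × 50 × 3.6563 = 164.5 kips.
Governing: min(124.3, 360.3, 164.5) = 124.3 kips → bolt shear.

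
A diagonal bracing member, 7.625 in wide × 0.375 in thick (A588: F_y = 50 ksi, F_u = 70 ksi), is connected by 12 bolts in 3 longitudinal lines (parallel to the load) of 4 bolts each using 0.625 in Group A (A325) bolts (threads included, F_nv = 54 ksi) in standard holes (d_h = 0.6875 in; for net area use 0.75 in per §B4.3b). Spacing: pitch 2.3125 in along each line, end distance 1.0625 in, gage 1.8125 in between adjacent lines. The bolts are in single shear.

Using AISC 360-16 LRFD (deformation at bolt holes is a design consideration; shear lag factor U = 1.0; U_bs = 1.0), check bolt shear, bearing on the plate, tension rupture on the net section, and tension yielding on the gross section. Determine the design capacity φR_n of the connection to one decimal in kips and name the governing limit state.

105.8 kips (net-section rupture governs)

Bolt shear: A_b = π(0.625)²/4 = 0.3068 in². φR_n = 0.75 × 54 × 0.3068 × 12 × 1 = 149.1 kips.
Bearing (0.375 in plate, F_u = 70 ksi): end bolts L_c = 1.0625 − 0.6875/2 = 0.71875, R_n = min(1.2×0.71875×0.375×70, 2.4×0.625×0.375×70) = 22.641 kips/bolt; interior L_c = 2.3125 − 0.6875 = 1.625, R_n = 39.375 kips/bolt. φR_n = 0.75 × (3×22.641 + 9×39.375) = 316.7 kips.
Tension rupture (net): A_n = (7.625 − 3×0.75)×0.375 = 2.0156 in² (U = 1.0, A_e = A_n). φR_n = 0.75 × 70 × 2.0156 = 105.8 kips.
Tension yield (gross): A_g = 7.625×0.375 = 2.8594 in². φR_n = 0.90 × 50 × 2.8594 = 128.7 kips.
Governing: min(149.1, 316.7, 105.8, 128.7) = 105.8 kips → net-section rupture.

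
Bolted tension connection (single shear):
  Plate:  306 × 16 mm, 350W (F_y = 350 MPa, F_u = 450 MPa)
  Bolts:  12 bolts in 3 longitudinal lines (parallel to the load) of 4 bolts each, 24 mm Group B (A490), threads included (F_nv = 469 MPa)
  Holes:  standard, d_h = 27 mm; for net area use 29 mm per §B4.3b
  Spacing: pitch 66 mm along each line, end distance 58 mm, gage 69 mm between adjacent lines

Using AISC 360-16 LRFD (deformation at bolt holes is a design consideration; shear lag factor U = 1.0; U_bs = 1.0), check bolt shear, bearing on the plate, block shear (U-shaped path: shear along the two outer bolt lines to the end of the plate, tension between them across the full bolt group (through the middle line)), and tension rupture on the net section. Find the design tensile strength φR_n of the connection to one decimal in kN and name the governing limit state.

1182.6 kN (net-section rupture governs)

Bolt shear: A_b = π(24)²/4 = 452.39 mm². φR_n = 0.75 × 469 × 452.39 × 12 × 1 = 1909.5 kN.
Bearing (16 mm plate, F_u = 450 MPa): end bolts L_c = 58 − 27/2 = 44.5, R_n = min(1.2×44.5×16×450, 2.4×24×16×450) = 384.48 kN/bolt; interior L_c = 66 − 27 = 39, R_n = 336.96 kN/bolt. φR_n = 0.75 × (3×384.48 + 9×336.96) = 3139.6 kN.
Block shear: shear path 2×[58+3×66] = 2×256 mm, A_gv = 8192, A_nv = 2×(256 − 3.5×29)×16 = 4944 mm²; tension across gage: (138 − 2×29)×16 = 1280 mm². R_n = min(0.6×450×4944, 0.6×350×8192) + 1.0×450×1280 = min(1334.9, 1720.3) + 576 = 1910.9 kN. φR_n = 0.75 × 1910.9 = 1433.2 kN.
Tension rupture (net): A_n = (306 − 3×29)×16 = 3504 mm² (U = 1.0, A_e = A_n). φR_n = 0.75 × 450 × 3504 = 1182.6 kN.
Governing: min(1909.5, 3139.6, 1433.2, 1182.6) = 1182.6 kN → net-section rupture.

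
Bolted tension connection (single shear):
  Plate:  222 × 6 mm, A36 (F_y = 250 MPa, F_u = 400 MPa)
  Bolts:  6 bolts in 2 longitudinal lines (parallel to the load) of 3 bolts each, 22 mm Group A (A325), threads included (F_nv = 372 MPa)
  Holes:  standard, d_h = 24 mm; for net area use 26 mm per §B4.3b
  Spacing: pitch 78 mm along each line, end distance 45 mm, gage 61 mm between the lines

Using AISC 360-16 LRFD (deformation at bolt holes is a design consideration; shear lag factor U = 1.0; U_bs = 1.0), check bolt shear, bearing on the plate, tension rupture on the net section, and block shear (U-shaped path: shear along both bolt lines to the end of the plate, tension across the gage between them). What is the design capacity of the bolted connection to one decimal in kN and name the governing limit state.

306.0 kN (net-section rupture governs)

Bolt shear: A_b = π(22)²/4 = 380.13 mm². φR_n = 0.75 × 372 × 380.13 × 6 × 1 = 636.3 kN.
Bearing (6 mm plate, F_u = 400 MPa): end bolts L_c = 45 − 24/2 = 33, R_n = min(1.2×33×6×400, 2.4×22×6×400) = 95.04 kN/bolt; interior L_c = 78 − 24 = 54, R_n = 126.72 kN/bolt. φR_n = 0.75 × (2×95.04 + 4×126.72) = 522.7 kN.
Tension rupture (net): A_n = (222 − 2×26)×6 = 1020 mm² (U = 1.0, A_e = A_n). φR_n = 0.75 × 400 × 1020 = 306.0 kN.
Block shear: shear path 2×[45+2×78] = 2×201 mm, A_gv = 2412, A_nv = 2×(201 − 2.5×26)×6 = 1632 mm²; tension across gage: (61 − 1×26)×6 = 210 mm². R_n = min(0.6×400×1632, 0.6×250×2412) + 1.0×400×210 = min(391.68, 361.8) + 84 = 445.8 kN. φR_n = 0.75 × 445.8 = 334.4 kN.
Governing: min(636.3, 522.7, 306.0, 334.4) = 306.0 kN → net-section rupture.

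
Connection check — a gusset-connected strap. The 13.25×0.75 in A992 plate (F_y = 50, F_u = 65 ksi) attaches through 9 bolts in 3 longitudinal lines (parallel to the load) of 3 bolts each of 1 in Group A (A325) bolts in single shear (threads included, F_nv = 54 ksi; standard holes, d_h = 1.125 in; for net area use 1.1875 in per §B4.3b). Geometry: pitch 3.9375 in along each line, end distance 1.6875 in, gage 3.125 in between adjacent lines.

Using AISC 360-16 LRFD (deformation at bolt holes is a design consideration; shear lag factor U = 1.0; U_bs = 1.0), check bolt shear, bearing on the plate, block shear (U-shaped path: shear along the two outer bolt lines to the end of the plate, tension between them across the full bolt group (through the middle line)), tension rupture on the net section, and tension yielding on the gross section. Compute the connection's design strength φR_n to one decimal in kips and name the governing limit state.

Bolt shear: A_b = π(1)²/4 = 0.7854 in². φR_n = 0.75 × 54 × 0.7854 × 9 × 1 = 286.3 kips.
Bearing (0.75 in plate, F_u = 65 ksi): end bolts L_c = 1.6875 − 1.125/2 = 1.125, R_n = min(1.2×1.125×0.75×65, 2.4×1×0.75×65) = 65.813 kips/bolt; interior L_c = 3.9375 − 1.125 = 2.8125, R_n = 117 kips/bolt. φR_n = 0.75 × (3×65.813 + 6×117) = 674.6 kips.
Block shear: shear path 2×[1.6875+2×3.9375] = 2×9.5625 in, A_gv = 14.344, A_nv = 2×(9.5625 − 2.5×1.1875)×0.75 = 9.8906 in²; tension across gage: (6.25 − 2×1.1875)×0.75 = 2.9063 in². R_n = min(0.6×65×9.8906, 0.6×50×14.344) + 1.0×65×2.9063 = min(385.73, 430.32) + 188.91 = 574.64 kips. φR_n = 0.75 × 574.64 = 431.0 kips.
Tension rupture (net): A_n = (13.25 − 3×1.1875)×0.75 = 7.2656 in² (U = 1.0, A_e = A_n). φR_n = 0.75 × 65 × 7.2656 = 354.2 kips.
Tension yield (gross): A_g = 13.25×0.75 = 9.9375 in². φR_n = 0.90 × 50 × 9.9375 = 447.2 kips.
Governing: min(286.3, 674.6, 431.0, 354.2, 447.2) = 286.3 kips → bolt shear.

286.3 kips (bolt shear governs)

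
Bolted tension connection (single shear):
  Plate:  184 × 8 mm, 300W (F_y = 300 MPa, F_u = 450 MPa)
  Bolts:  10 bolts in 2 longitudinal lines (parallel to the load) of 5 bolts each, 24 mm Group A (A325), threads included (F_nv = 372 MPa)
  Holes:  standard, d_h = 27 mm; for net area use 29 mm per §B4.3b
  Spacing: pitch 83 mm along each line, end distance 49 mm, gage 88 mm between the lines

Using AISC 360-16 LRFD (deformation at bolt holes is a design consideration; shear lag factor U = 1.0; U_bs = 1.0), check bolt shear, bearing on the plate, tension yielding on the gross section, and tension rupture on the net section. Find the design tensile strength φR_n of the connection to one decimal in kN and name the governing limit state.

Bolt shear: A_b = π(24)²/4 = 452.39 mm². φR_n = 0.75 × 372 × 452.39 × 10 × 1 = 1262.2 kN.
Bearing (8 mm plate, F_u = 450 MPa): end bolts L_c = 49 − 27/2 = 35.5, R_n = min(1.2×35.5×8×450, 2.4×24×8×450) = 153.36 kN/bolt; interior L_c = 83 − 27 = 56, R_n = 207.36 kN/bolt. φR_n = 0.75 × (2×153.36 + 8×207.36) = 1474.2 kN.
Tension yield (gross): A_g = 184×8 = 1472 mm². φR_n = 0.90 × 300 × 1472 = 397.4 kN.
Tension rupture (net): A_n = (184 − 2×29)×8 = 1008 mm² (U = 1.0, A_e = A_n). φR_n = 0.75 × 450 × 1008 = 340.2 kN.
Governing: min(1262.2, 1474.2, 397.4, 340.2) = 340.2 kN → net-section rupture.

340.2 kN (net-section rupture governs)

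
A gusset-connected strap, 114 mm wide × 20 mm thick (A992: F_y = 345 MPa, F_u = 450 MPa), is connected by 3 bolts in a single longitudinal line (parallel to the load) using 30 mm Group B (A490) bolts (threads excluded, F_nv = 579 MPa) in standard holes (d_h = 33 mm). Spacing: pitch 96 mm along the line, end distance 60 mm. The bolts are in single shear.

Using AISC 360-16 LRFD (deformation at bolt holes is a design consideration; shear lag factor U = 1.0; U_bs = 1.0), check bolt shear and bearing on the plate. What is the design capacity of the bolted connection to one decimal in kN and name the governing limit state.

920.9 kN (bolt shear governs)

Bolt shear: A_b = π(30)²/4 = 706.86 mm². φR_n = 0.75 × 579 × 706.86 × 3 × 1 = 920.9 kN.
Bearing (20 mm plate, F_u = 450 MPa): end bolts L_c = 60 − 33/2 = 43.5, R_n = min(1.2×43.5×20×450, 2.4×30×20×450) = 469.8 kN/bolt; interior L_c = 96 − 33 = 63, R_n = 648 kN/bolt. φR_n = 0.75 × (1×469.8 + 2×648) = 1324.4 kN.
Governing: min(920.9, 1324.4) = 920.9 kN → bolt shear.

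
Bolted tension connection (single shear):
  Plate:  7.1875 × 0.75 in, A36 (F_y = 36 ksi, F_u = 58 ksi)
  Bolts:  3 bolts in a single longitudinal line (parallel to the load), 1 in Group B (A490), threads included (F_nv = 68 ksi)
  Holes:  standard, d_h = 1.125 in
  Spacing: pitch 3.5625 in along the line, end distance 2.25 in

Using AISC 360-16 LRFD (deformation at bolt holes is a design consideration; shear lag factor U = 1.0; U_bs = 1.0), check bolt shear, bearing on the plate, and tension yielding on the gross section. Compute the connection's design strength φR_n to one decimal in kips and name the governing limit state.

120.2 kips (bolt shear governs)

Bolt shear: A_b = π(1)²/4 = 0.7854 in². φR_n = 0.75 × 68 × 0.7854 × 3 × 1 = 120.2 kips.
Bearing (0.75 in plate, F_u = 58 ksi): end bolts L_c = 2.25 − 1.125/2 = 1.6875, R_n = min(1.2×1.6875×0.75×58, 2.4×1×0.75×58) = 88.088 kips/bolt; interior L_c = 3.5625 − 1.125 = 2.4375, R_n = 104.4 kips/bolt. φR_n = 0.75 × (1×88.088 + 2×104.4) = 222.7 kips.
Tension yield (gross): A_g = 7.1875×0.75 = 5.3906 in². φR_n = 0.90 × 36 × 5.3906 = 174.7 kips.
Governing: min(120.2, 222.7, 174.7) = 120.2 kips → bolt shear.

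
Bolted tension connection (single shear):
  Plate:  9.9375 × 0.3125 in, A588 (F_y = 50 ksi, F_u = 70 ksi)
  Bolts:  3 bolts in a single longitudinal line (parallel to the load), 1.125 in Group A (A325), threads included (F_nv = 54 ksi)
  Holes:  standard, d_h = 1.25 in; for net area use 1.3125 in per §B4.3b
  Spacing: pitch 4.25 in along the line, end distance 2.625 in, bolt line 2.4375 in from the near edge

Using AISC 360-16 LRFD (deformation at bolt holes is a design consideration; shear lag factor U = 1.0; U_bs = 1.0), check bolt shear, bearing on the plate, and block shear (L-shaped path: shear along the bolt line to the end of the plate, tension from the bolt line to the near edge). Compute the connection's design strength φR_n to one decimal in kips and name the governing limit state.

106.4 kips (block shear governs)

Bolt shear: A_b = π(1.125)²/4 = 0.99402 in². φR_n = 0.75 × 54 × 0.99402 × 3 × 1 = 120.8 kips.
Bearing (0.3125 in plate, F_u = 70 ksi): end bolts L_c = 2.625 − 1.25/2 = 2, R_n = min(1.2×2×0.3125×70, 2.4×1.125×0.3125×70) = 52.5 kips/bolt; interior L_c = 4.25 − 1.25 = 3, R_n = 59.063 kips/bolt. φR_n = 0.75 × (1×52.5 + 2×59.063) = 128.0 kips.
Block shear: shear path 1×[2.625+2×4.25] = 1×11.125 in, A_gv = 3.4766, A_nv = 1×(11.125 − 2.5×1.3125)×0.3125 = 2.4512 in²; tension to near edge: (2.4375 − 0.5×1.3125)×0.3125 = 0.55664 in². R_n = min(0.6×70×2.4512, 0.6×50×3.4766) + 1.0×70×0.55664 = min(102.95, 104.3) + 38.965 = 141.92 kips. φR_n = 0.75 × 141.92 = 106.4 kips.
Governing: min(120.8, 128.0, 106.4) = 106.4 kips → block shear.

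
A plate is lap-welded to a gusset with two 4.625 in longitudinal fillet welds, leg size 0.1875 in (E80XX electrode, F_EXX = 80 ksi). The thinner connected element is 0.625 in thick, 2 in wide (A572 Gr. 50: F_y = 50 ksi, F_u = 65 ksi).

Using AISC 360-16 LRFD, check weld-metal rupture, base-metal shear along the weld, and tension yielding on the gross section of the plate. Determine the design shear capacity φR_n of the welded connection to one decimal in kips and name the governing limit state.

Weld metal: throat = 0.707×0.1875 = 0.13256 in, L = 2×4.625 = 9.25 in. φR_n = 0.75 × 0.6 × 80 × 0.13256 × 9.25 = 44.1 kips.
Base metal shear (0.625 in plate): yield φR_n = 1.0×0.6×50×0.625×9.25 = 173.4 kips; rupture φR_n = 0.75×0.6×65×0.625×9.25 = 169.1 kips; take 169.1 kips (rupture).
Tension yield (gross): A_g = 2×0.625 = 1.25 in². φR_n = 0.90 × 50 × 1.25 = 56.3 kips.
Governing: min(44.1, 169.1, 56.3) = 44.1 kips → weld metal.

44.1 kips (weld metal governs)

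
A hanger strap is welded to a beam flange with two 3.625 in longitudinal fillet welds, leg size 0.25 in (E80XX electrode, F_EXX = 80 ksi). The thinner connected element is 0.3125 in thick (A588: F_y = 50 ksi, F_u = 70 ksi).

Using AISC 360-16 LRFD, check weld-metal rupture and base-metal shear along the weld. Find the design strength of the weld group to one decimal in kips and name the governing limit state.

46.1 kips (weld metal governs)

Weld metal: throat = 0.707×0.25 = 0.17675 in, L = 2×3.625 = 7.25 in. φR_n = 0.75 × 0.6 × 80 × 0.17675 × 7.25 = 46.1 kips.
Base metal shear (0.3125 in plate): yield φR_n = 1.0×0.6×50×0.3125×7.25 = 68.0 kips; rupture φR_n = 0.75×0.6×70×0.3125×7.25 = 71.4 kips; take 68.0 kips (yield).
Governing: min(46.1, 68.0) = 46.1 kips → weld metal.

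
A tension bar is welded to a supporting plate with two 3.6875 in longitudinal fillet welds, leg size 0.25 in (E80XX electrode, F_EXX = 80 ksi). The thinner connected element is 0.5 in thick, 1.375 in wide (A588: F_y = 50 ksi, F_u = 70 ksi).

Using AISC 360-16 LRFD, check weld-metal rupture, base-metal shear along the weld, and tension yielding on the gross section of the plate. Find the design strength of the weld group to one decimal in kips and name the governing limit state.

Weld metal: throat = 0.707×0.25 = 0.17675 in, L = 2×3.6875 = 7.375 in. φR_n = 0.75 × 0.6 × 80 × 0.17675 × 7.375 = 46.9 kips.
Base metal shear (0.5 in plate): yield φR_n = 1.0×0.6×50×0.5×7.375 = 110.6 kips; rupture φR_n = 0.75×0.6×70×0.5×7.375 = 116.2 kips; take 110.6 kips (yield).
Tension yield (gross): A_g = 1.375×0.5 = 0.6875 in². φR_n = 0.90 × 50 × 0.6875 = 30.9 kips.
Governing: min(46.9, 110.6, 30.9) = 30.9 kips → gross-section yield.

30.9 kips (gross-section yield governs)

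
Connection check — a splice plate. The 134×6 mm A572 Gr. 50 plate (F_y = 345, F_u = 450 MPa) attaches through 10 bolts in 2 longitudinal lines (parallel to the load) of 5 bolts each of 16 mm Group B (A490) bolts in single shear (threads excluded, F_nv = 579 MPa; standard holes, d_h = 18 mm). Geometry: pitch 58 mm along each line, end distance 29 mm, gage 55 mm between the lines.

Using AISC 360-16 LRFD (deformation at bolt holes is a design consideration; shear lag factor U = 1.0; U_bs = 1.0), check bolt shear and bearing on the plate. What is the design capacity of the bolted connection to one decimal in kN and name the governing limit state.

Bolt shear: A_b = π(16)²/4 = 201.06 mm². φR_n = 0.75 × 579 × 201.06 × 10 × 1 = 873.1 kN.
Bearing (6 mm plate, F_u = 450 MPa): end bolts L_c = 29 − 18/2 = 20, R_n = min(1.2×20×6×450, 2.4×16×6×450) = 64.8 kN/bolt; interior L_c = 58 − 18 = 40, R_n = 103.68 kN/bolt. φR_n = 0.75 × (2×64.8 + 8×103.68) = 719.3 kN.
Governing: min(873.1, 719.3) = 719.3 kN → bearing.

719.3 kN (bearing governs)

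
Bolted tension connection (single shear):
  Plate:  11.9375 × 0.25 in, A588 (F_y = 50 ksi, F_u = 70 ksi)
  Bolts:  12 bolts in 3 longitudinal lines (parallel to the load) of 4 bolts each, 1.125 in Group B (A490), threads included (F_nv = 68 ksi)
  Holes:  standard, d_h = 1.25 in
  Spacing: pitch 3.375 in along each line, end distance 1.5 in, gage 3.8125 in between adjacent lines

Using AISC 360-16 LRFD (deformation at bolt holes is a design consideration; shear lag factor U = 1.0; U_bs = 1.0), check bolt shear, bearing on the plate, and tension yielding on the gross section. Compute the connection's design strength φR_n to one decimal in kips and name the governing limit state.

134.3 kips (gross-section yield governs)

Bolt shear: A_b = π(1.125)²/4 = 0.99402 in². φR_n = 0.75 × 68 × 0.99402 × 12 × 1 = 608.3 kips.
Bearing (0.25 in plate, F_u = 70 ksi): end bolts L_c = 1.5 − 1.25/2 = 0.875, R_n = min(1.2×0.875×0.25×70, 2.4×1.125×0.25×70) = 18.375 kips/bolt; interior L_c = 3.375 − 1.25 = 2.125, R_n = 44.625 kips/bolt. φR_n = 0.75 × (3×18.375 + 9×44.625) = 342.6 kips.
Tension yield (gross): A_g = 11.9375×0.25 = 2.9844 in². φR_n = 0.90 × 50 × 2.9844 = 134.3 kips.
Governing: min(608.3, 342.6, 134.3) = 134.3 kips → gross-section yield.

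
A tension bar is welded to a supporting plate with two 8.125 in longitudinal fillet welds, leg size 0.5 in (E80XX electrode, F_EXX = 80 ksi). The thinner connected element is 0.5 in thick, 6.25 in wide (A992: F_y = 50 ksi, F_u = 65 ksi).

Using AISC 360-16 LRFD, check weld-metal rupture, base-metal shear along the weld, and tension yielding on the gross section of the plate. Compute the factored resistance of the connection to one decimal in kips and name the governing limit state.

Weld metal: throat = 0.707×0.5 = 0.3535 in, L = 2×8.125 = 16.25 in. φR_n = 0.75 × 0.6 × 80 × 0.3535 × 16.25 = 206.8 kips.
Base metal shear (0.5 in plate): yield φR_n = 1.0×0.6×50×0.5×16.25 = 243.8 kips; rupture φR_n = 0.75×0.6×65×0.5×16.25 = 237.7 kips; take 237.7 kips (rupture).
Tension yield (gross): A_g = 6.25×0.5 = 3.125 in². φR_n = 0.90 × 50 × 3.125 = 140.6 kips.
Governing: min(206.8, 237.7, 140.6) = 140.6 kips → gross-section yield.

140.6 kips (gross-section yield governs)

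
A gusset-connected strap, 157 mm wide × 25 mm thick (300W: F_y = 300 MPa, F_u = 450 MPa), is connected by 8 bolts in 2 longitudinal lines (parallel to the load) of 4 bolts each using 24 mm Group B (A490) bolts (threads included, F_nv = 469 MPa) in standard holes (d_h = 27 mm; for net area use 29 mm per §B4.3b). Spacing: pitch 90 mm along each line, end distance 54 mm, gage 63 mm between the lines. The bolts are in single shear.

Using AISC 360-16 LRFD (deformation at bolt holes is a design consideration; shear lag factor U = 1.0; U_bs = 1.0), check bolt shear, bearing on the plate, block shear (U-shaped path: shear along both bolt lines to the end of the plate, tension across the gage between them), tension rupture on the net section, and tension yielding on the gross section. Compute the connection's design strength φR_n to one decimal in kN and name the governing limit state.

Bolt shear: A_b = π(24)²/4 = 452.39 mm². φR_n = 0.75 × 469 × 452.39 × 8 × 1 = 1273.0 kN.
Bearing (25 mm plate, F_u = 450 MPa): end bolts L_c = 54 − 27/2 = 40.5, R_n = min(1.2×40.5×25×450, 2.4×24×25×450) = 546.75 kN/bolt; interior L_c = 90 − 27 = 63, R_n = 648 kN/bolt. φR_n = 0.75 × (2×546.75 + 6×648) = 3736.1 kN.
Block shear: shear path 2×[54+3×90] = 2×324 mm, A_gv = 16200, A_nv = 2×(324 − 3.5×29)×25 = 11125 mm²; tension across gage: (63 − 1×29)×25 = 850 mm². R_n = min(0.6×450×11125, 0.6×300×16200) + 1.0×450×850 = min(3003.8, 2916) + 382.5 = 3298.5 kN. φR_n = 0.75 × 3298.5 = 2473.9 kN.
Tension rupture (net): A_n = (157 − 2×29)×25 = 2475 mm² (U = 1.0, A_e = A_n). φR_n = 0.75 × 450 × 2475 = 835.3 kN.
Tension yield (gross): A_g = 157×25 = 3925 mm². φR_n = 0.90 × 300 × 3925 = 1059.8 kN.
Governing: min(1273.0, 3736.1, 2473.9, 835.3, 1059.8) = 835.3 kN → net-section rupture.

835.3 kN (net-section rupture governs)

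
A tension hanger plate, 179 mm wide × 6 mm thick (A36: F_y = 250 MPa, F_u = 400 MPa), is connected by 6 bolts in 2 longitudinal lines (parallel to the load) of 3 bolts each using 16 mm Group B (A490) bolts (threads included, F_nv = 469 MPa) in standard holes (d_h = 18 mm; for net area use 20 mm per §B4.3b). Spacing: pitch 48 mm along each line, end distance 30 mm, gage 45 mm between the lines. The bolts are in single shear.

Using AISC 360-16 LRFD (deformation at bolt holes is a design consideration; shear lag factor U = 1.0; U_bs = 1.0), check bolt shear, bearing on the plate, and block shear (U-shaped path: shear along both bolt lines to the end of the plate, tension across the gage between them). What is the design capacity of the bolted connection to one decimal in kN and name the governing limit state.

209.2 kN (block shear governs)

Bolt shear: A_b = π(16)²/4 = 201.06 mm². φR_n = 0.75 × 469 × 201.06 × 6 × 1 = 424.3 kN.
Bearing (6 mm plate, F_u = 400 MPa): end bolts L_c = 30 − 18/2 = 21, R_n = min(1.2×21×6×400, 2.4×16×6×400) = 60.48 kN/bolt; interior L_c = 48 − 18 = 30, R_n = 86.4 kN/bolt. φR_n = 0.75 × (2×60.48 + 4×86.4) = 349.9 kN.
Block shear: shear path 2×[30+2×48] = 2×126 mm, A_gv = 1512, A_nv = 2×(126 − 2.5×20)×6 = 912 mm²; tension across gage: (45 − 1×20)×6 = 150 mm². R_n = min(0.6×400×912, 0.6×250×1512) + 1.0×400×150 = min(218.88, 226.8) + 60 = 278.88 kN. φR_n = 0.75 × 278.88 = 209.2 kN.
Governing: min(424.3, 349.9, 209.2) = 209.2 kN → block shear.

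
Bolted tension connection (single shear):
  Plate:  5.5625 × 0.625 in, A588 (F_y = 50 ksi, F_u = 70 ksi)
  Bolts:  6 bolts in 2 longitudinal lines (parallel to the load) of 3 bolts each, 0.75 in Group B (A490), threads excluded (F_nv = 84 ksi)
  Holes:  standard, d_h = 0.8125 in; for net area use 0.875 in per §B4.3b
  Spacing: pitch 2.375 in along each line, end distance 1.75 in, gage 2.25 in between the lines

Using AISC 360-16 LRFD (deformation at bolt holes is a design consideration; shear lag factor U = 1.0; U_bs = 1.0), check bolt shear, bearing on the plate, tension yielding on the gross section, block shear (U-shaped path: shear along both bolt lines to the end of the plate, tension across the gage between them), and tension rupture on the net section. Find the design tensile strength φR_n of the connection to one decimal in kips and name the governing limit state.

Bolt shear: A_b = π(0.75)²/4 = 0.44179 in². φR_n = 0.75 × 84 × 0.44179 × 6 × 1 = 167.0 kips.
Bearing (0.625 in plate, F_u = 70 ksi): end bolts L_c = 1.75 − 0.8125/2 = 1.34375, R_n = min(1.2×1.34375×0.625×70, 2.4×0.75×0.625×70) = 70.547 kips/bolt; interior L_c = 2.375 − 0.8125 = 1.5625, R_n = 78.75 kips/bolt. φR_n = 0.75 × (2×70.547 + 4×78.75) = 342.1 kips.
Tension yield (gross): A_g = 5.5625×0.625 = 3.4766 in². φR_n = 0.90 × 50 × 3.4766 = 156.4 kips.
Block shear: shear path 2×[1.75+2×2.375] = 2×6.5 in, A_gv = 8.125, A_nv = 2×(6.5 − 2.5×0.875)×0.625 = 5.3906 in²; tension across gage: (2.25 − 1×0.875)×0.625 = 0.85938 in². R_n = min(0.6×70×5.3906, 0.6×50×8.125) + 1.0×70×0.85938 = min(226.41, 243.75) + 60.157 = 286.57 kips. φR_n = 0.75 × 286.57 = 214.9 kips.
Tension rupture (net): A_n = (5.5625 − 2×0.875)×0.625 = 2.3828 in² (U = 1.0, A_e = A_n). φR_n = 0.75 × 70 × 2.3828 = 125.1 kips.
Governing: min(167.0, 342.1, 156.4, 214.9, 125.1) = 125.1 kips → net-section rupture.

125.1 kips (net-section rupture governs)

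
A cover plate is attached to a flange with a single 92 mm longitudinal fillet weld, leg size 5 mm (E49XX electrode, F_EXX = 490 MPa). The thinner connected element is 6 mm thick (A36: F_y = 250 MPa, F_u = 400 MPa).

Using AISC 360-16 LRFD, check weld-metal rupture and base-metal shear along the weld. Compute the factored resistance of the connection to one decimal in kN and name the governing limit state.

71.7 kN (weld metal governs)

Weld metal: throat = 0.707×5 = 3.535 mm, L = 92 mm. φR_n = 0.75 × 0.6 × 490 × 3.535 × 92 = 71.7 kN.
Base metal shear (6 mm plate): yield φR_n = 1.0×0.6×250×6×92 = 82.8 kN; rupture φR_n = 0.75×0.6×400×6×92 = 99.4 kN; take 82.8 kN (yield).
Governing: min(71.7, 82.8) = 71.7 kN → weld metal.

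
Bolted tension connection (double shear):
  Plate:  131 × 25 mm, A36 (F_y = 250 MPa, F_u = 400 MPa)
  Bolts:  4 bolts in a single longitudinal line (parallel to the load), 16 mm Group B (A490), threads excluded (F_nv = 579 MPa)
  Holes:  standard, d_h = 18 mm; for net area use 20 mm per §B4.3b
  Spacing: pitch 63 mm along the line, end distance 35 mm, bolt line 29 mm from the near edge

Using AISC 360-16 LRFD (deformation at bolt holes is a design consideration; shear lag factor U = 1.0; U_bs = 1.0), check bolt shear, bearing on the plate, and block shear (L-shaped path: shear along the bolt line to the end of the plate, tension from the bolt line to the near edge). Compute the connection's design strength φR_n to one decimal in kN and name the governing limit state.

698.5 kN (bolt shear governs)

Bolt shear: A_b = π(16)²/4 = 201.06 mm². φR_n = 0.75 × 579 × 201.06 × 4 × 2 = 698.5 kN.
Bearing (25 mm plate, F_u = 400 MPa): end bolts L_c = 35 − 18/2 = 26, R_n = min(1.2×26×25×400, 2.4×16×25×400) = 312 kN/bolt; interior L_c = 63 − 18 = 45, R_n = 384 kN/bolt. φR_n = 0.75 × (1×312 + 3×384) = 1098.0 kN.
Block shear: shear path 1×[35+3×63] = 1×224 mm, A_gv = 5600, A_nv = 1×(224 − 3.5×20)×25 = 3850 mm²; tension to near edge: (29 − 0.5×20)×25 = 475 mm². R_n = min(0.6×400×3850, 0.6×250×5600) + 1.0×400×475 = min(924, 840) + 190 = 1030 kN. φR_n = 0.75 × 1030 = 772.5 kN.
Governing: min(698.5, 1098.0, 772.5) = 698.5 kN → bolt shear.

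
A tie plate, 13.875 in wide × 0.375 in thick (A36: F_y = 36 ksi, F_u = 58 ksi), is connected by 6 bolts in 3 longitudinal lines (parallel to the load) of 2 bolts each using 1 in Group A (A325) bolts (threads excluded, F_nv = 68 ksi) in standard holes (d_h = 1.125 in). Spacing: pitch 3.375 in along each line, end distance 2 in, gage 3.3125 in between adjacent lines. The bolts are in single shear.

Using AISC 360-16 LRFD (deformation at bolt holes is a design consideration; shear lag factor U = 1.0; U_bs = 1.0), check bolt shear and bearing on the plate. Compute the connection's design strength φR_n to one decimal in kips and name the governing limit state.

201.9 kips (bearing governs)

Bolt shear: A_b = π(1)²/4 = 0.7854 in². φR_n = 0.75 × 68 × 0.7854 × 6 × 1 = 240.3 kips.
Bearing (0.375 in plate, F_u = 58 ksi): end bolts L_c = 2 − 1.125/2 = 1.4375, R_n = min(1.2×1.4375×0.375×58, 2.4×1×0.375×58) = 37.519 kips/bolt; interior L_c = 3.375 − 1.125 = 2.25, R_n = 52.2 kips/bolt. φR_n = 0.75 × (3×37.519 + 3×52.2) = 201.9 kips.
Governing: min(240.3, 201.9) = 201.9 kips → bearing.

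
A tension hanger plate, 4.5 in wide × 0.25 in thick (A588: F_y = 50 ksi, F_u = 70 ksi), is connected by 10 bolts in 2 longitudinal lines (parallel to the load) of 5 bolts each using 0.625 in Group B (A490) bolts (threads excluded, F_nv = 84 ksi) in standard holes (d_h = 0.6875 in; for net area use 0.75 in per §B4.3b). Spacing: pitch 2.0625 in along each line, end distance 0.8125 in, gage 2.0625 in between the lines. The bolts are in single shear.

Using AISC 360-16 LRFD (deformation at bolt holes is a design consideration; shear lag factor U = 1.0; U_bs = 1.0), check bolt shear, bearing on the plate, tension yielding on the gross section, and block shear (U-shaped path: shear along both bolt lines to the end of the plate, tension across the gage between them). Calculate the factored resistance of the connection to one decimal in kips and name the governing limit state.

50.6 kips (gross-section yield governs)

Bolt shear: A_b = π(0.625)²/4 = 0.3068 in². φR_n = 0.75 × 84 × 0.3068 × 10 × 1 = 193.3 kips.
Bearing (0.25 in plate, F_u = 70 ksi): end bolts L_c = 0.8125 − 0.6875/2 = 0.46875, R_n = min(1.2×0.46875×0.25×70, 2.4×0.625×0.25×70) = 9.8438 kips/bolt; interior L_c = 2.0625 − 0.6875 = 1.375, R_n = 26.25 kips/bolt. φR_n = 0.75 × (2×9.8438 + 8×26.25) = 172.3 kips.
Tension yield (gross): A_g = 4.5×0.25 = 1.125 in². φR_n = 0.90 × 50 × 1.125 = 50.6 kips.
Block shear: shear path 2×[0.8125+4×2.0625] = 2×9.0625 in, A_gv = 4.5313, A_nv = 2×(9.0625 − 4.5×0.75)×0.25 = 2.8438 in²; tension across gage: (2.0625 − 1×0.75)×0.25 = 0.32813 in². R_n = min(0.6×70×2.8438, 0.6×50×4.5313) + 1.0×70×0.32813 = min(119.44, 135.94) + 22.969 = 142.41 kips. φR_n = 0.75 × 142.41 = 106.8 kips.
Governing: min(193.3, 172.3, 50.6, 106.8) = 50.6 kips → gross-section yield.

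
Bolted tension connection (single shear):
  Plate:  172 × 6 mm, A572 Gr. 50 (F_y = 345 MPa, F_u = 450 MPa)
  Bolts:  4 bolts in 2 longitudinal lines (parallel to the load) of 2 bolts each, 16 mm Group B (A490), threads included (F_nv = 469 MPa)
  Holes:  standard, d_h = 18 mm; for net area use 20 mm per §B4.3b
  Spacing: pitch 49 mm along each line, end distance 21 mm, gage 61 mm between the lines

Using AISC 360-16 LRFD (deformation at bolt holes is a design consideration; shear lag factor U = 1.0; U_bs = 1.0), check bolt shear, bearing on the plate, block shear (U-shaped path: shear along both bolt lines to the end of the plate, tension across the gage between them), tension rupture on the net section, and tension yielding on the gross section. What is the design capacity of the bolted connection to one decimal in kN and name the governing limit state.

180.2 kN (block shear governs)

Bolt shear: A_b = π(16)²/4 = 201.06 mm². φR_n = 0.75 × 469 × 201.06 × 4 × 1 = 282.9 kN.
Bearing (6 mm plate, F_u = 450 MPa): end bolts L_c = 21 − 18/2 = 12, R_n = min(1.2×12×6×450, 2.4×16×6×450) = 38.88 kN/bolt; interior L_c = 49 − 18 = 31, R_n = 100.44 kN/bolt. φR_n = 0.75 × (2×38.88 + 2×100.44) = 209.0 kN.
Block shear: shear path 2×[21+1×49] = 2×70 mm, A_gv = 840, A_nv = 2×(70 − 1.5×20)×6 = 480 mm²; tension across gage: (61 − 1×20)×6 = 246 mm². R_n = min(0.6×450×480, 0.6×345×840) + 1.0×450×246 = min(129.6, 173.88) + 110.7 = 240.3 kN. φR_n = 0.75 × 240.3 = 180.2 kN.
Tension rupture (net): A_n = (172 − 2×20)×6 = 792 mm² (U = 1.0, A_e = A_n). φR_n = 0.75 × 450 × 792 = 267.3 kN.
Tension yield (gross): A_g = 172×6 = 1032 mm². φR_n = 0.90 × 345 × 1032 = 320.4 kN.
Governing: min(282.9, 209.0, 180.2, 267.3, 320.4) = 180.2 kN → block shear.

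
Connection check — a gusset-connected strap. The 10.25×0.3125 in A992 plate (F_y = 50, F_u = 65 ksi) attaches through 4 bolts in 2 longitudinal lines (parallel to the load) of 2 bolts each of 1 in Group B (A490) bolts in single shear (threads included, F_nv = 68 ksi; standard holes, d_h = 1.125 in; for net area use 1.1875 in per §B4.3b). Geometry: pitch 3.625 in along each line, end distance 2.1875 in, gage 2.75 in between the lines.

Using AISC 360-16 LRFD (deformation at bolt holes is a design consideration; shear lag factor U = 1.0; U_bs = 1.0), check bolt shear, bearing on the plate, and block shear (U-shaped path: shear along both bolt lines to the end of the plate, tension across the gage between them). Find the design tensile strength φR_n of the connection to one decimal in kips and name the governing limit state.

Bolt shear: A_b = π(1)²/4 = 0.7854 in². φR_n = 0.75 × 68 × 0.7854 × 4 × 1 = 160.2 kips.
Bearing (0.3125 in plate, F_u = 65 ksi): end bolts L_c = 2.1875 − 1.125/2 = 1.625, R_n = min(1.2×1.625×0.3125×65, 2.4×1×0.3125×65) = 39.609 kips/bolt; interior L_c = 3.625 − 1.125 = 2.5, R_n = 48.75 kips/bolt. φR_n = 0.75 × (2×39.609 + 2×48.75) = 132.5 kips.
Block shear: shear path 2×[2.1875+1×3.625] = 2×5.8125 in, A_gv = 3.6328, A_nv = 2×(5.8125 − 1.5×1.1875)×0.3125 = 2.5195 in²; tension across gage: (2.75 − 1×1.1875)×0.3125 = 0.48828 in². R_n = min(0.6×65×2.5195, 0.6×50×3.6328) + 1.0×65×0.48828 = min(98.261, 108.98) + 31.738 = 130 kips. φR_n = 0.75 × 130 = 97.5 kips.
Governing: min(160.2, 132.5, 97.5) = 97.5 kips → block shear.

97.5 kips (block shear governs)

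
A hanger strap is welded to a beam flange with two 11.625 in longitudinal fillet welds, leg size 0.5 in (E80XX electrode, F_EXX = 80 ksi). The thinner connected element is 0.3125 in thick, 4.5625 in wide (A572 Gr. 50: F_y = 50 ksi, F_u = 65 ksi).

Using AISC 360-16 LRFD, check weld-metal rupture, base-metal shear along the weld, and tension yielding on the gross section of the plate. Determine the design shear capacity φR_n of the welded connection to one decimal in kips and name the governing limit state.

Weld metal: throat = 0.707×0.5 = 0.3535 in, L = 2×11.625 = 23.25 in. φR_n = 0.75 × 0.6 × 80 × 0.3535 × 23.25 = 295.9 kips.
Base metal shear (0.3125 in plate): yield φR_n = 1.0×0.6×50×0.3125×23.25 = 218.0 kips; rupture φR_n = 0.75×0.6×65×0.3125×23.25 = 212.5 kips; take 212.5 kips (rupture).
Tension yield (gross): A_g = 4.5625×0.3125 = 1.4258 in². φR_n = 0.90 × 50 × 1.4258 = 64.2 kips.
Governing: min(295.9, 212.5, 64.2) = 64.2 kips → gross-section yield.

64.2 kips (gross-section yield governs)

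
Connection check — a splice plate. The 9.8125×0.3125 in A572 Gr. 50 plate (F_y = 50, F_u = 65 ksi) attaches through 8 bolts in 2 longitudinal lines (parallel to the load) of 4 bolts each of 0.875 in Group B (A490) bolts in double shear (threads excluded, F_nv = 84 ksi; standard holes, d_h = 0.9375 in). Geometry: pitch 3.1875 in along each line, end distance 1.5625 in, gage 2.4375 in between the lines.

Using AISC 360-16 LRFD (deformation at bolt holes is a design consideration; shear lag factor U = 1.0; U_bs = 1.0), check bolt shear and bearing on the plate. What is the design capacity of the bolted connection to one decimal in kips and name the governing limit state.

Bolt shear: A_b = π(0.875)²/4 = 0.60132 in². φR_n = 0.75 × 84 × 0.60132 × 8 × 2 = 606.1 kips.
Bearing (0.3125 in plate, F_u = 65 ksi): end bolts L_c = 1.5625 − 0.9375/2 = 1.09375, R_n = min(1.2×1.09375×0.3125×65, 2.4×0.875×0.3125×65) = 26.66 kips/bolt; interior L_c = 3.1875 − 0.9375 = 2.25, R_n = 42.656 kips/bolt. φR_n = 0.75 × (2×26.66 + 6×42.656) = 231.9 kips.
Governing: min(606.1, 231.9) = 231.9 kips → bearing.

231.9 kips (bearing governs)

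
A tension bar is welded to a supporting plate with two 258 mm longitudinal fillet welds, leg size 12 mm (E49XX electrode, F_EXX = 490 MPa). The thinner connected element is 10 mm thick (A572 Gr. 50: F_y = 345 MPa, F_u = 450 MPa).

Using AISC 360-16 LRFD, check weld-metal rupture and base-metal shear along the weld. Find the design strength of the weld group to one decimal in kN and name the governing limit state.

Weld metal: throat = 0.707×12 = 8.484 mm, L = 2×258 = 516 mm. φR_n = 0.75 × 0.6 × 490 × 8.484 × 516 = 965.3 kN.
Base metal shear (10 mm plate): yield φR_n = 1.0×0.6×345×10×516 = 1068.1 kN; rupture φR_n = 0.75×0.6×450×10×516 = 1044.9 kN; take 1044.9 kN (rupture).
Governing: min(965.3, 1044.9) = 965.3 kN → weld metal.

965.3 kN (weld metal governs)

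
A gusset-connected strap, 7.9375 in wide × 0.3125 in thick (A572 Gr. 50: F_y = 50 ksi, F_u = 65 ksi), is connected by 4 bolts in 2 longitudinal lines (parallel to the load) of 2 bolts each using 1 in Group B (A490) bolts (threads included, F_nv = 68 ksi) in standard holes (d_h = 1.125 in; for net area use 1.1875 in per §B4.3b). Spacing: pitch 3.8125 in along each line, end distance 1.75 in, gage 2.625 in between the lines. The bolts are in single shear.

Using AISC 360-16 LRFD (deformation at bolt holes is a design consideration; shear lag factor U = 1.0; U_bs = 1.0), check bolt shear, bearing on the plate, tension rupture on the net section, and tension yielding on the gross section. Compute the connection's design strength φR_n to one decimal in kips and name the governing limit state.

Bolt shear: A_b = π(1)²/4 = 0.7854 in². φR_n = 0.75 × 68 × 0.7854 × 4 × 1 = 160.2 kips.
Bearing (0.3125 in plate, F_u = 65 ksi): end bolts L_c = 1.75 − 1.125/2 = 1.1875, R_n = min(1.2×1.1875×0.3125×65, 2.4×1×0.3125×65) = 28.945 kips/bolt; interior L_c = 3.8125 − 1.125 = 2.6875, R_n = 48.75 kips/bolt. φR_n = 0.75 × (2×28.945 + 2×48.75) = 116.5 kips.
Tension rupture (net): A_n = (7.9375 − 2×1.1875)×0.3125 = 1.7383 in² (U = 1.0, A_e = A_n). φR_n = 0.75 × 65 × 1.7383 = 84.7 kips.
Tension yield (gross): A_g = 7.9375×0.3125 = 2.4805 in². φR_n = 0.90 × 50 × 2.4805 = 111.6 kips.
Governing: min(160.2, 116.5, 84.7, 111.6) = 84.7 kips → net-section rupture.

84.7 kips (net-section rupture governs)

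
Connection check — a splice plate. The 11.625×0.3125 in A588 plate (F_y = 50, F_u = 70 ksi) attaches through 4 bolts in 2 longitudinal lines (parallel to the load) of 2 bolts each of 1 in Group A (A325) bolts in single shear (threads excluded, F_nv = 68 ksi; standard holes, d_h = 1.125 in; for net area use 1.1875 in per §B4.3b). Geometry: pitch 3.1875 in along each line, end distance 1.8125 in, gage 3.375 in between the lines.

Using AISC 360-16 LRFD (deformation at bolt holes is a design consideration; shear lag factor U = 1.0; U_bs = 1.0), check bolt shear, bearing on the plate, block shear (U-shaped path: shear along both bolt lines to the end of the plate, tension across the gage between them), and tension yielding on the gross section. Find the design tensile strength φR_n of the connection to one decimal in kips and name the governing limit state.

Bolt shear: A_b = π(1)²/4 = 0.7854 in². φR_n = 0.75 × 68 × 0.7854 × 4 × 1 = 160.2 kips.
Bearing (0.3125 in plate, F_u = 70 ksi): end bolts L_c = 1.8125 − 1.125/2 = 1.25, R_n = min(1.2×1.25×0.3125×70, 2.4×1×0.3125×70) = 32.813 kips/bolt; interior L_c = 3.1875 − 1.125 = 2.0625, R_n = 52.5 kips/bolt. φR_n = 0.75 × (2×32.813 + 2×52.5) = 128.0 kips.
Block shear: shear path 2×[1.8125+1×3.1875] = 2×5 in, A_gv = 3.125, A_nv = 2×(5 − 1.5×1.1875)×0.3125 = 2.0117 in²; tension across gage: (3.375 − 1×1.1875)×0.3125 = 0.68359 in². R_n = min(0.6×70×2.0117, 0.6×50×3.125) + 1.0×70×0.68359 = min(84.491, 93.75) + 47.851 = 132.34 kips. φR_n = 0.75 × 132.34 = 99.3 kips.
Tension yield (gross): A_g = 11.625×0.3125 = 3.6328 in². φR_n = 0.90 × 50 × 3.6328 = 163.5 kips.
Governing: min(160.2, 128.0, 99.3, 163.5) = 99.3 kips → block shear.

99.3 kips (block shear governs)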